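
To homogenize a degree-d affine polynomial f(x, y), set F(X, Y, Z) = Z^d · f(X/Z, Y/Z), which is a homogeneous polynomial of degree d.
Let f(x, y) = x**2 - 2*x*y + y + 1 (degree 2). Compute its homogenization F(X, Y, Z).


F(X, Y, Z) = X**2 - 2*X*Y + Y*Z + Z**2

deg(f) = 2.
Substitute x = X/Z, y = Y/Z into f, then multiply by Z^2.
  monomial 1·x^2·y^0 ↦ 1·X^2·Y^0·Z^0.
  monomial -2·x^1·y^1 ↦ -2·X^1·Y^1·Z^0.
  monomial 1·x^0·y^1 ↦ 1·X^0·Y^1·Z^1.
  monomial 1·x^0·y^0 ↦ 1·X^0·Y^0·Z^2.
Collecting: F(X, Y, Z) = X**2 - 2*X*Y + Y*Z + Z**2.


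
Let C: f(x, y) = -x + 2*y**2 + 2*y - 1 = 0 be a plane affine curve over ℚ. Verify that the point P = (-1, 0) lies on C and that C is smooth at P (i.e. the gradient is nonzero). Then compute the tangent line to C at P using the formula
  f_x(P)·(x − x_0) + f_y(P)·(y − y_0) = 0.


Tangent line at P: -x + 2*y - 1 = 0.

Step 1: f(-1, 0) = 0, so P lies on C.
Step 2: partial derivatives
  f_x(x, y) = -1, f_y(x, y) = 4*y + 2.
  f_x(P) = -1, f_y(P) = 2 (gradient nonzero, so P is smooth).
Step 3: tangent line at P: -1·(x − -1) + 2·(y − 0) = 0.
Expanding: -x + 2*y - 1 = 0.


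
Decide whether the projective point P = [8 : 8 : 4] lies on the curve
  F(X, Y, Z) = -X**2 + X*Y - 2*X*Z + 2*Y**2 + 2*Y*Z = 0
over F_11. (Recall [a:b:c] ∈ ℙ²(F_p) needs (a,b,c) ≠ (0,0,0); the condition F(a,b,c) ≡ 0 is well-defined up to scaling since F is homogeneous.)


F(8,8,4) ≡ 7 (mod 11); P is NOT on the curve.

Evaluate F(8, 8, 4) term-by-term (mod 11).
  -X**2 ↦ -1·64·1·1 = -64
  X*Y ↦ 1·8·8·1 = 64
  -2*X*Z ↦ -2·8·1·4 = -64
  2*Y**2 ↦ 2·1·64·1 = 128
  2*Y*Z ↦ 2·1·8·4 = 64
Sum: F(8, 8, 4) = (-64) + (64) + (-64) + (128) + (64) = 128.
Reducing mod 11: 128 ≡ 7 (mod 11).
Since F(a, b, c) ≡ 7 ≠ 0 (mod 11), P does NOT lie on the curve.


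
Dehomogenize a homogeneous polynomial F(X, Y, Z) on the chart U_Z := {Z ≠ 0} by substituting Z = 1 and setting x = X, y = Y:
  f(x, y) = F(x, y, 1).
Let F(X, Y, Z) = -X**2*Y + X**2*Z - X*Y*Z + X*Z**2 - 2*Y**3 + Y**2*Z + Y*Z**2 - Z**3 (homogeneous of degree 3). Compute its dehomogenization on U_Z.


f(x, y) = -x**2*y + x**2 - x*y + x - 2*y**3 + y**2 + y - 1

On U_Z we set Z = 1. Each monomial c·X^i·Y^j·Z^k in F becomes c·x^i·y^j·1^k = c·x^i·y^j.
Substituting Z = 1: F(X, Y, 1) = -x**2*y + x**2 - x*y + x - 2*y**3 + y**2 + y - 1.
Note: deg(f) ≤ deg(F) = 3; strict inequality happens when F is divisible by Z (lost terms).


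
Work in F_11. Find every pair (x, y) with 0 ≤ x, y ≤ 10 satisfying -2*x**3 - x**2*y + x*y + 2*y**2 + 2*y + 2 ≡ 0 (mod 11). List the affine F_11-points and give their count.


Affine F_11-points: {(1, 0), (1, 10), (3, 5), (3, 8), (5, 1), (5, 8), (6, 7), (8, 2), (8, 3), (9, 6), (9, 7), (10, 3), (10, 8)}; count = 13.

For each of the 121 pairs (x, y) ∈ F_11², evaluate f(x, y) mod 11. Record the zeros.
  x = 0: [0↦2, 1↦6, 2↦3, 3↦4, 4↦9, 5↦7, 6↦9, 7↦4, 8↦3, 9↦6, 10↦2]  zeros at y ∈ ∅
  x = 1: [0↦0, 1↦4, 2↦1, 3↦2, 4↦7, 5↦5, 6↦7, 7↦2, 8↦1, 9↦4, 10↦0]  zeros at y ∈ {0, 10}
  x = 2: [0↦8, 1↦10, 2↦5, 3↦4, 4↦7, 5↦3, 6↦3, 7↦7, 8↦4, 9↦5, 10↦10]  zeros at y ∈ ∅
  x = 3: [0↦3, 1↦1, 2↦3, 3↦9, 4↦8, 5↦0, 6↦7, 7↦7, 8↦0, 9↦8, 10↦9]  zeros at y ∈ {5, 8}
  x = 4: [0↦6, 1↦9, 2↦5, 3↦5, 4↦9, 5↦6, 6↦7, 7↦1, 8↦10, 9↦1, 10↦7]  zeros at y ∈ ∅
  x = 5: [0↦5, 1↦0, 2↦10, 3↦2, 4↦9, 5↦9, 6↦2, 7↦10, 8↦0, 9↦5, 10↦3]  zeros at y ∈ {1, 8}
  x = 6: [0↦10, 1↦6, 2↦6, 3↦10, 4↦7, 5↦8, 6↦2, 7↦0, 8↦2, 9↦8, 10↦7]  zeros at y ∈ {7}
  x = 7: [0↦9, 1↦4, 2↦3, 3↦6, 4↦2, 5↦2, 6↦6, 7↦3, 8↦4, 9↦9, 10↦7]  zeros at y ∈ ∅
  x = 8: [0↦1, 1↦4, 2↦0, 3↦0, 4↦4, 5↦1, 6↦2, 7↦7, 8↦5, 9↦7, 10↦2]  zeros at y ∈ {2, 3}
  x = 9: [0↦7, 1↦5, 2↦7, 3↦2, 4↦1, 5↦4, 6↦0, 7↦0, 8↦4, 9↦1, 10↦2]  zeros at y ∈ {6, 7}
  x = 10: [0↦4, 1↦6, 2↦1, 3↦0, 4↦3, 5↦10, 6↦10, 7↦3, 8↦0, 9↦1, 10↦6]  zeros at y ∈ {3, 8}
Collecting zeros: affine points = {(1, 0), (1, 10), (3, 5), (3, 8), (5, 1), (5, 8), (6, 7), (8, 2), (8, 3), (9, 6), (9, 7), (10, 3), (10, 8)}.
Total count |C(F_11)_aff| = 13.


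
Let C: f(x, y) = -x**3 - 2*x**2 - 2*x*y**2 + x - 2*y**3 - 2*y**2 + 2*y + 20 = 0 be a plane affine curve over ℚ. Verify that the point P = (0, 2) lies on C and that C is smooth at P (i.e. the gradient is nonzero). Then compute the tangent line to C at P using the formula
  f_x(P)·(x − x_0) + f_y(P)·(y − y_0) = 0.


Tangent line at P: -7*x - 30*y + 60 = 0.

Step 1: f(0, 2) = 0, so P lies on C.
Step 2: partial derivatives
  f_x(x, y) = -3*x**2 - 4*x - 2*y**2 + 1, f_y(x, y) = -4*x*y - 6*y**2 - 4*y + 2.
  f_x(P) = -7, f_y(P) = -30 (gradient nonzero, so P is smooth).
Step 3: tangent line at P: -7·(x − 0) + -30·(y − 2) = 0.
Expanding: -7*x - 30*y + 60 = 0.


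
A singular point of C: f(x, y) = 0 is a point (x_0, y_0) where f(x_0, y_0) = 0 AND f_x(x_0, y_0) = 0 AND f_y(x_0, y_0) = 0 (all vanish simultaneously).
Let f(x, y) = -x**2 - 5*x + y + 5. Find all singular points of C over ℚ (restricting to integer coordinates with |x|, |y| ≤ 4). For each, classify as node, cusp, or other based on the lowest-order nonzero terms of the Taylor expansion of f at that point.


No singular points in the scanned grid; C is smooth there.

Compute partial derivatives:
  f_x = -2*x - 5.
  f_y = 1.
f_y = 1 is a nonzero constant, so f_y never vanishes: no point (x, y) can satisfy f = f_x = f_y = 0. In particular no (x, y) ∈ {−4, ..., 4}² is singular; the curve is smooth.


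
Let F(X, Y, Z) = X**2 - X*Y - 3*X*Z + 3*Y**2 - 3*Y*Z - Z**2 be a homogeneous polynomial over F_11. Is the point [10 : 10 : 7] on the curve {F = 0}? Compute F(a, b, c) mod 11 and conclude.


F(10,10,7) ≡ 7 (mod 11); P is NOT on the curve.

Evaluate F(10, 10, 7) term-by-term (mod 11).
  X**2 ↦ 1·100·1·1 = 100
  -X*Y ↦ -1·10·10·1 = -100
  -3*X*Z ↦ -3·10·1·7 = -210
  3*Y**2 ↦ 3·1·100·1 = 300
  -3*Y*Z ↦ -3·1·10·7 = -210
  -Z**2 ↦ -1·1·1·49 = -49
Sum: F(10, 10, 7) = (100) + (-100) + (-210) + (300) + (-210) + (-49) = -169.
Reducing mod 11: -169 ≡ 7 (mod 11).
Since F(a, b, c) ≡ 7 ≠ 0 (mod 11), P does NOT lie on the curve.


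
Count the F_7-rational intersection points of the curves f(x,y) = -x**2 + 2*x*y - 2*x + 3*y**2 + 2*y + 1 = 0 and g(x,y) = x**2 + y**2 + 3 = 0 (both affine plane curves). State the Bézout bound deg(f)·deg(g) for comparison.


Common zeros: {(2, 0)}; count = 1; Bézout bound = 4.

deg(f) = 2, deg(g) = 2, so Bézout bound = 4.
Scan x ∈ F_7. For each x, list the y ∈ F_7 with f(x, y) ≡ 0 and those with g(x, y) ≡ 0 (mod 7); the common zeros in that column are the intersection.
  x = 0: f ≡ 0 at y ∈ ∅; g ≡ 0 at y ∈ {2, 5}; common: ∅.
  x = 1: f ≡ 0 at y ∈ ∅; g ≡ 0 at y ∈ ∅; common: ∅.
  x = 2: f ≡ 0 at y ∈ {0, 5}; g ≡ 0 at y ∈ {0}; common: {0}.
  x = 3: f ≡ 0 at y ∈ {0, 2}; g ≡ 0 at y ∈ {3, 4}; common: ∅.
  x = 4: f ≡ 0 at y ∈ ∅; g ≡ 0 at y ∈ {3, 4}; common: ∅.
  x = 5: f ≡ 0 at y ∈ ∅; g ≡ 0 at y ∈ {0}; common: ∅.
  x = 6: f ≡ 0 at y ∈ {2, 5}; g ≡ 0 at y ∈ ∅; common: ∅.
Collecting: common zeros = {(2, 0)}, so the count is 1.
Comparison with the Bézout bound: 1 ≤ 4 = deg(f)·deg(g), as expected for curves with no common component (the affine F_7-count falls short of the bound because intersections may lie at infinity, over extension fields, or carry multiplicity).


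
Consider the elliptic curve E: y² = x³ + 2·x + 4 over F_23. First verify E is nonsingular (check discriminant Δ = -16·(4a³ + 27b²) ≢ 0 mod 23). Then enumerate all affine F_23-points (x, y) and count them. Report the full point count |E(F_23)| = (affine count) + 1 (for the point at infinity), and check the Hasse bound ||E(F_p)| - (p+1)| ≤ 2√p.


Affine points = {(0, 2), (0, 21), (2, 4), (2, 19), (5, 1), (5, 22), (6, 5), (6, 18), (7, 4), (7, 19), (8, 7), (8, 16), (10, 9), (10, 14), (11, 0), (12, 10), (12, 13), (14, 4), (14, 19), (17, 11), (17, 12), (19, 1), (19, 22), (22, 1), (22, 22)}; affine count = 25; |E(F_23)| = 26.

Discriminant check: Δ ∝ 4a³ + 27b² = 4·2³ + 27·4² = 4·8 + 27·16 ≡ 4 (mod 23). Nonzero ⇒ E is nonsingular.
For each x ∈ F_23, compute rhs = x³ + 2·x + 4 mod 23, then count y ∈ F_23 with y² ≡ rhs.
  x = 0: rhs = 4, matching y values: 2, 21 (2 points).
  x = 1: rhs = 7, matching y values: none (0 points).
  x = 2: rhs = 16, matching y values: 4, 19 (2 points).
  x = 3: rhs = 14, matching y values: none (0 points).
  x = 4: rhs = 7, matching y values: none (0 points).
  x = 5: rhs = 1, matching y values: 1, 22 (2 points).
  x = 6: rhs = 2, matching y values: 5, 18 (2 points).
  x = 7: rhs = 16, matching y values: 4, 19 (2 points).
  x = 8: rhs = 3, matching y values: 7, 16 (2 points).
  x = 9: rhs = 15, matching y values: none (0 points).
  x = 10: rhs = 12, matching y values: 9, 14 (2 points).
  x = 11: rhs = 0, matching y values: 0 (1 points).
  x = 12: rhs = 8, matching y values: 10, 13 (2 points).
  x = 13: rhs = 19, matching y values: none (0 points).
  x = 14: rhs = 16, matching y values: 4, 19 (2 points).
  x = 15: rhs = 5, matching y values: none (0 points).
  x = 16: rhs = 15, matching y values: none (0 points).
  x = 17: rhs = 6, matching y values: 11, 12 (2 points).
  x = 18: rhs = 7, matching y values: none (0 points).
  x = 19: rhs = 1, matching y values: 1, 22 (2 points).
  x = 20: rhs = 17, matching y values: none (0 points).
  x = 21: rhs = 15, matching y values: none (0 points).
  x = 22: rhs = 1, matching y values: 1, 22 (2 points).
Total affine count: 25.
Full point count |E(F_23)| = 25 + 1 = 26.
Hasse bound: |26 − (23+1)| = |2| = 2 ≤ 2√23 ≈ 9.5917 ✓.


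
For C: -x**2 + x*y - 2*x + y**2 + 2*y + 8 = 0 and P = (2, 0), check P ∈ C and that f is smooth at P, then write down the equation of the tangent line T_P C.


Tangent line at P: -6*x + 4*y + 12 = 0.

Step 1: f(2, 0) = 0, so P lies on C.
Step 2: partial derivatives
  f_x(x, y) = -2*x + y - 2, f_y(x, y) = x + 2*y + 2.
  f_x(P) = -6, f_y(P) = 4 (gradient nonzero, so P is smooth).
Step 3: tangent line at P: -6·(x − 2) + 4·(y − 0) = 0.
Expanding: -6*x + 4*y + 12 = 0.


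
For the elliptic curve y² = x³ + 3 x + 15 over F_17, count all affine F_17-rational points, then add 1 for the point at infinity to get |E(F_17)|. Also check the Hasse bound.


Affine points = {(0, 7), (0, 10), (1, 6), (1, 11), (3, 0), (5, 6), (5, 11), (10, 5), (10, 12), (11, 6), (11, 11), (14, 8), (14, 9), (15, 1), (15, 16)}; affine count = 15; |E(F_17)| = 16.

Discriminant check: Δ ∝ 4a³ + 27b² = 4·3³ + 27·15² = 4·27 + 27·225 ≡ 12 (mod 17). Nonzero ⇒ E is nonsingular.
For each x ∈ F_17, compute rhs = x³ + 3·x + 15 mod 17, then count y ∈ F_17 with y² ≡ rhs.
  x = 0: rhs = 15, matching y values: 7, 10 (2 points).
  x = 1: rhs = 2, matching y values: 6, 11 (2 points).
  x = 2: rhs = 12, matching y values: none (0 points).
  x = 3: rhs = 0, matching y values: 0 (1 points).
  x = 4: rhs = 6, matching y values: none (0 points).
  x = 5: rhs = 2, matching y values: 6, 11 (2 points).
  x = 6: rhs = 11, matching y values: none (0 points).
  x = 7: rhs = 5, matching y values: none (0 points).
  x = 8: rhs = 7, matching y values: none (0 points).
  x = 9: rhs = 6, matching y values: none (0 points).
  x = 10: rhs = 8, matching y values: 5, 12 (2 points).
  x = 11: rhs = 2, matching y values: 6, 11 (2 points).
  x = 12: rhs = 11, matching y values: none (0 points).
  x = 13: rhs = 7, matching y values: none (0 points).
  x = 14: rhs = 13, matching y values: 8, 9 (2 points).
  x = 15: rhs = 1, matching y values: 1, 16 (2 points).
  x = 16: rhs = 11, matching y values: none (0 points).
Total affine count: 15.
Full point count |E(F_17)| = 15 + 1 = 16.
Hasse bound: |16 − (17+1)| = |-2| = 2 ≤ 2√17 ≈ 8.2462 ✓.


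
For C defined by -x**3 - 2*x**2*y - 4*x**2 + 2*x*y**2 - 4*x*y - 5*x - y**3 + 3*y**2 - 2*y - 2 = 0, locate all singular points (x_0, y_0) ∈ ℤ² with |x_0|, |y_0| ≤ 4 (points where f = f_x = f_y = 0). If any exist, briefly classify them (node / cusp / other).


Singular points: {(-1, 0)}; classification: node.

Compute partial derivatives:
  f_x = -3*x**2 - 4*x*y - 8*x + 2*y**2 - 4*y - 5.
  f_y = -2*x**2 + 4*x*y - 4*x - 3*y**2 + 6*y - 2.
Scan x_0 ∈ {−4, ..., 4}. For each x_0, f_y(x_0, y) is a polynomial in y; find its integer roots y ∈ {−4, ..., 4}, then test f_x and f at those candidates.
  x = -4: f_y(-4, y) = -3*y**2 - 10*y - 18; no integer root y with |y| ≤ 4.
  x = -3: f_y(-3, y) = -3*y**2 - 6*y - 8; no integer root y with |y| ≤ 4.
  x = -2: f_y(-2, y) = -3*y**2 - 2*y - 2; no integer root y with |y| ≤ 4.
  x = -1: f_y(-1, y) = -3*y**2 + 2*y; vanishes at y ∈ {0}. (-1, 0): f_x = 0, f = 0 — SINGULAR.
  x = 0: f_y(0, y) = -3*y**2 + 6*y - 2; no integer root y with |y| ≤ 4.
  x = 1: f_y(1, y) = -3*y**2 + 10*y - 8; vanishes at y ∈ {2}. (1, 2): f_x = -24 ≠ 0.
  x = 2: f_y(2, y) = -3*y**2 + 14*y - 18; no integer root y with |y| ≤ 4.
  x = 3: f_y(3, y) = -3*y**2 + 18*y - 32; no integer root y with |y| ≤ 4.
  x = 4: f_y(4, y) = -3*y**2 + 22*y - 50; no integer root y with |y| ≤ 4.
Only singular point on the grid: (-1, 0).
Classify: substitute x = -1 + u, y = 0 + v and expand: f = -u**3 - 2*u**2*v - u**2 + 2*u*v**2 - v**3 + v**2.
No constant or linear terms (consistent with a singular point). Quadratic part: -u**2 + v**2. Cubic part: -u**3 - 2*u**2*v + 2*u*v**2 - v**3.
The quadratic part v**2 - u**2 = (v − u)(v + u) splits into two distinct linear factors, so there are two distinct tangent lines y − 0 = ±(x − -1) — this is a node (ordinary double point).
Classification: node.


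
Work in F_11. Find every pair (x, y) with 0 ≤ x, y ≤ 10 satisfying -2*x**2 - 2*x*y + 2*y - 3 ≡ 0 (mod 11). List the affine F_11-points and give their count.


Affine F_11-points: {(0, 7), (2, 0), (3, 3), (4, 7), (5, 3), (6, 9), (7, 9), (8, 4), (9, 0), (10, 4)}; count = 10.

For each of the 121 pairs (x, y) ∈ F_11², evaluate f(x, y) mod 11. Record the zeros.
  x = 0: [0↦8, 1↦10, 2↦1, 3↦3, 4↦5, 5↦7, 6↦9, 7↦0, 8↦2, 9↦4, 10↦6]  zeros at y ∈ {7}
  x = 1: [0↦6, 1↦6, 2↦6, 3↦6, 4↦6, 5↦6, 6↦6, 7↦6, 8↦6, 9↦6, 10↦6]  zeros at y ∈ ∅
  x = 2: [0↦0, 1↦9, 2↦7, 3↦5, 4↦3, 5↦1, 6↦10, 7↦8, 8↦6, 9↦4, 10↦2]  zeros at y ∈ {0}
  x = 3: [0↦1, 1↦8, 2↦4, 3↦0, 4↦7, 5↦3, 6↦10, 7↦6, 8↦2, 9↦9, 10↦5]  zeros at y ∈ {3}
  x = 4: [0↦9, 1↦3, 2↦8, 3↦2, 4↦7, 5↦1, 6↦6, 7↦0, 8↦5, 9↦10, 10↦4]  zeros at y ∈ {7}
  x = 5: [0↦2, 1↦5, 2↦8, 3↦0, 4↦3, 5↦6, 6↦9, 7↦1, 8↦4, 9↦7, 10↦10]  zeros at y ∈ {3}
  x = 6: [0↦2, 1↦3, 2↦4, 3↦5, 4↦6, 5↦7, 6↦8, 7↦9, 8↦10, 9↦0, 10↦1]  zeros at y ∈ {9}
  x = 7: [0↦9, 1↦8, 2↦7, 3↦6, 4↦5, 5↦4, 6↦3, 7↦2, 8↦1, 9↦0, 10↦10]  zeros at y ∈ {9}
  x = 8: [0↦1, 1↦9, 2↦6, 3↦3, 4↦0, 5↦8, 6↦5, 7↦2, 8↦10, 9↦7, 10↦4]  zeros at y ∈ {4}
  x = 9: [0↦0, 1↦6, 2↦1, 3↦7, 4↦2, 5↦8, 6↦3, 7↦9, 8↦4, 9↦10, 10↦5]  zeros at y ∈ {0}
  x = 10: [0↦6, 1↦10, 2↦3, 3↦7, 4↦0, 5↦4, 6↦8, 7↦1, 8↦5, 9↦9, 10↦2]  zeros at y ∈ {4}
Collecting zeros: affine points = {(0, 7), (2, 0), (3, 3), (4, 7), (5, 3), (6, 9), (7, 9), (8, 4), (9, 0), (10, 4)}.
Total count |C(F_11)_aff| = 10.


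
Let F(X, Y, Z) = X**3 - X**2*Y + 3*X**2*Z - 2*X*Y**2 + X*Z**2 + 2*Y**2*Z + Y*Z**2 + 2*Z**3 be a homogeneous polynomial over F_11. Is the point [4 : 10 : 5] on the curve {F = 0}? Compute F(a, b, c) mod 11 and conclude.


F(4,10,5) ≡ 9 (mod 11); P is NOT on the curve.

Evaluate F(4, 10, 5) term-by-term (mod 11).
  X**3 ↦ 1·64·1·1 = 64
  -X**2*Y ↦ -1·16·10·1 = -160
  3*X**2*Z ↦ 3·16·1·5 = 240
  -2*X*Y**2 ↦ -2·4·100·1 = -800
  X*Z**2 ↦ 1·4·1·25 = 100
  2*Y**2*Z ↦ 2·1·100·5 = 1000
  Y*Z**2 ↦ 1·1·10·25 = 250
  2*Z**3 ↦ 2·1·1·125 = 250
Sum: F(4, 10, 5) = (64) + (-160) + (240) + (-800) + (100) + (1000) + (250) + (250) = 944.
Reducing mod 11: 944 ≡ 9 (mod 11).
Since F(a, b, c) ≡ 9 ≠ 0 (mod 11), P does NOT lie on the curve.


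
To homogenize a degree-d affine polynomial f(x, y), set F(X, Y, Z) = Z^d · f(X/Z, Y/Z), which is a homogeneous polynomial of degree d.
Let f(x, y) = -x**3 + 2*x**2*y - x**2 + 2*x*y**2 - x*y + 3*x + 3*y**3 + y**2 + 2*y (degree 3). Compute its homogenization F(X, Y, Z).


F(X, Y, Z) = -X**3 + 2*X**2*Y - X**2*Z + 2*X*Y**2 - X*Y*Z + 3*X*Z**2 + 3*Y**3 + Y**2*Z + 2*Y*Z**2

deg(f) = 3.
Substitute x = X/Z, y = Y/Z into f, then multiply by Z^3.
  monomial -1·x^3·y^0 ↦ -1·X^3·Y^0·Z^0.
  monomial 2·x^2·y^1 ↦ 2·X^2·Y^1·Z^0.
  monomial -1·x^2·y^0 ↦ -1·X^2·Y^0·Z^1.
  monomial 2·x^1·y^2 ↦ 2·X^1·Y^2·Z^0.
  monomial -1·x^1·y^1 ↦ -1·X^1·Y^1·Z^1.
  monomial 3·x^1·y^0 ↦ 3·X^1·Y^0·Z^2.
  monomial 3·x^0·y^3 ↦ 3·X^0·Y^3·Z^0.
  monomial 1·x^0·y^2 ↦ 1·X^0·Y^2·Z^1.
  monomial 2·x^0·y^1 ↦ 2·X^0·Y^1·Z^2.
Collecting: F(X, Y, Z) = -X**3 + 2*X**2*Y - X**2*Z + 2*X*Y**2 - X*Y*Z + 3*X*Z**2 + 3*Y**3 + Y**2*Z + 2*Y*Z**2.


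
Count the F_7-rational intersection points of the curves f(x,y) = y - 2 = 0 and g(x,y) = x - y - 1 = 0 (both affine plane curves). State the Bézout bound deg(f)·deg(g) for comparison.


Common zeros: {(3, 2)}; count = 1; Bézout bound = 1.

deg(f) = 1, deg(g) = 1, so Bézout bound = 1.
Scan x ∈ F_7. For each x, list the y ∈ F_7 with f(x, y) ≡ 0 and those with g(x, y) ≡ 0 (mod 7); the common zeros in that column are the intersection.
  x = 0: f ≡ 0 at y ∈ {2}; g ≡ 0 at y ∈ {6}; common: ∅.
  x = 1: f ≡ 0 at y ∈ {2}; g ≡ 0 at y ∈ {0}; common: ∅.
  x = 2: f ≡ 0 at y ∈ {2}; g ≡ 0 at y ∈ {1}; common: ∅.
  x = 3: f ≡ 0 at y ∈ {2}; g ≡ 0 at y ∈ {2}; common: {2}.
  x = 4: f ≡ 0 at y ∈ {2}; g ≡ 0 at y ∈ {3}; common: ∅.
  x = 5: f ≡ 0 at y ∈ {2}; g ≡ 0 at y ∈ {4}; common: ∅.
  x = 6: f ≡ 0 at y ∈ {2}; g ≡ 0 at y ∈ {5}; common: ∅.
Collecting: common zeros = {(3, 2)}, so the count is 1.
Comparison with the Bézout bound: 1 ≤ 1 = deg(f)·deg(g), as expected for curves with no common component (the bound is attained).


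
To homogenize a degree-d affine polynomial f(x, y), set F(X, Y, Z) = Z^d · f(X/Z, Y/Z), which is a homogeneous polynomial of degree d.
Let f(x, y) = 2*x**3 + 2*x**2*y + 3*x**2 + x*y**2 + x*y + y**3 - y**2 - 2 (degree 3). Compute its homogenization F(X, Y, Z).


F(X, Y, Z) = 2*X**3 + 2*X**2*Y + 3*X**2*Z + X*Y**2 + X*Y*Z + Y**3 - Y**2*Z - 2*Z**3

deg(f) = 3.
Substitute x = X/Z, y = Y/Z into f, then multiply by Z^3.
  monomial 2·x^3·y^0 ↦ 2·X^3·Y^0·Z^0.
  monomial 2·x^2·y^1 ↦ 2·X^2·Y^1·Z^0.
  monomial 3·x^2·y^0 ↦ 3·X^2·Y^0·Z^1.
  monomial 1·x^1·y^2 ↦ 1·X^1·Y^2·Z^0.
  monomial 1·x^1·y^1 ↦ 1·X^1·Y^1·Z^1.
  monomial 1·x^0·y^3 ↦ 1·X^0·Y^3·Z^0.
  monomial -1·x^0·y^2 ↦ -1·X^0·Y^2·Z^1.
  monomial -2·x^0·y^0 ↦ -2·X^0·Y^0·Z^3.
Collecting: F(X, Y, Z) = 2*X**3 + 2*X**2*Y + 3*X**2*Z + X*Y**2 + X*Y*Z + Y**3 - Y**2*Z - 2*Z**3.


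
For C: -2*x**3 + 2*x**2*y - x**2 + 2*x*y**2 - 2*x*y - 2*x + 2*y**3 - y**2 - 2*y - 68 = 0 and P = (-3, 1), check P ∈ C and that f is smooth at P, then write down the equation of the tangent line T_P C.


Tangent line at P: -62*x + 14*y - 200 = 0.

Step 1: f(-3, 1) = 0, so P lies on C.
Step 2: partial derivatives
  f_x(x, y) = -6*x**2 + 4*x*y - 2*x + 2*y**2 - 2*y - 2, f_y(x, y) = 2*x**2 + 4*x*y - 2*x + 6*y**2 - 2*y - 2.
  f_x(P) = -62, f_y(P) = 14 (gradient nonzero, so P is smooth).
Step 3: tangent line at P: -62·(x − -3) + 14·(y − 1) = 0.
Expanding: -62*x + 14*y - 200 = 0.


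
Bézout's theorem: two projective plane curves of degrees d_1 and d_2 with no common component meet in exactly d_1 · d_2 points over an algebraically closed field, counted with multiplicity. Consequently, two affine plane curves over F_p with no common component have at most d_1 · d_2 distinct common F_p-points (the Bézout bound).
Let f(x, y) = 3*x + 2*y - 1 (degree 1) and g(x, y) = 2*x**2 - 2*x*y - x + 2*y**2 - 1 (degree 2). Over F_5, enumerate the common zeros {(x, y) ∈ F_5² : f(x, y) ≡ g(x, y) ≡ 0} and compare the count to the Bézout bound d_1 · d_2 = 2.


Common zeros: {(2, 0), (3, 1)}; count = 2; Bézout bound = 2.

deg(f) = 1, deg(g) = 2, so Bézout bound = 2.
Scan x ∈ F_5. For each x, list the y ∈ F_5 with f(x, y) ≡ 0 and those with g(x, y) ≡ 0 (mod 5); the common zeros in that column are the intersection.
  x = 0: f ≡ 0 at y ∈ {3}; g ≡ 0 at y ∈ ∅; common: ∅.
  x = 1: f ≡ 0 at y ∈ {4}; g ≡ 0 at y ∈ {0, 1}; common: ∅.
  x = 2: f ≡ 0 at y ∈ {0}; g ≡ 0 at y ∈ {0, 2}; common: {0}.
  x = 3: f ≡ 0 at y ∈ {1}; g ≡ 0 at y ∈ {1, 2}; common: {1}.
  x = 4: f ≡ 0 at y ∈ {2}; g ≡ 0 at y ∈ ∅; common: ∅.
Collecting: common zeros = {(2, 0), (3, 1)}, so the count is 2.
Comparison with the Bézout bound: 2 ≤ 2 = deg(f)·deg(g), as expected for curves with no common component (the bound is attained).


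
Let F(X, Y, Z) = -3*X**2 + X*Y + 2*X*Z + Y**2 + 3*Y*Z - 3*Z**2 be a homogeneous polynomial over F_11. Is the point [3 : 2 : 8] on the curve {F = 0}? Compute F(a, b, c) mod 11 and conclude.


F(3,2,8) ≡ 8 (mod 11); P is NOT on the curve.

Evaluate F(3, 2, 8) term-by-term (mod 11).
  -3*X**2 ↦ -3·9·1·1 = -27
  X*Y ↦ 1·3·2·1 = 6
  2*X*Z ↦ 2·3·1·8 = 48
  Y**2 ↦ 1·1·4·1 = 4
  3*Y*Z ↦ 3·1·2·8 = 48
  -3*Z**2 ↦ -3·1·1·64 = -192
Sum: F(3, 2, 8) = (-27) + (6) + (48) + (4) + (48) + (-192) = -113.
Reducing mod 11: -113 ≡ 8 (mod 11).
Since F(a, b, c) ≡ 8 ≠ 0 (mod 11), P does NOT lie on the curve.


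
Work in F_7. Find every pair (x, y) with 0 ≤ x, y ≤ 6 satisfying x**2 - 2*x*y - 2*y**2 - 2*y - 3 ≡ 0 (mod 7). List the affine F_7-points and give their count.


Affine F_7-points: {(0, 1), (0, 5), (1, 6), (2, 1), (2, 3), (3, 5), (4, 3), (4, 6)}; count = 8.

For each of the 49 pairs (x, y) ∈ F_7², evaluate f(x, y) mod 7. Record the zeros.
  x = 0: [0↦4, 1↦0, 2↦6, 3↦1, 4↦6, 5↦0, 6↦4]  zeros at y ∈ {1, 5}
  x = 1: [0↦5, 1↦6, 2↦3, 3↦3, 4↦6, 5↦5, 6↦0]  zeros at y ∈ {6}
  x = 2: [0↦1, 1↦0, 2↦2, 3↦0, 4↦1, 5↦5, 6↦5]  zeros at y ∈ {1, 3}
  x = 3: [0↦6, 1↦3, 2↦3, 3↦6, 4↦5, 5↦0, 6↦5]  zeros at y ∈ {5}
  x = 4: [0↦6, 1↦1, 2↦6, 3↦0, 4↦4, 5↦4, 6↦0]  zeros at y ∈ {3, 6}
  x = 5: [0↦1, 1↦1, 2↦4, 3↦3, 4↦5, 5↦3, 6↦4]  zeros at y ∈ ∅
  x = 6: [0↦5, 1↦3, 2↦4, 3↦1, 4↦1, 5↦4, 6↦3]  zeros at y ∈ ∅
Collecting zeros: affine points = {(0, 1), (0, 5), (1, 6), (2, 1), (2, 3), (3, 5), (4, 3), (4, 6)}.
Total count |C(F_7)_aff| = 8.


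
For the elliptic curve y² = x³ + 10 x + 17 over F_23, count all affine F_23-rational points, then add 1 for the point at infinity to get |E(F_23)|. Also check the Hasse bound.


Affine points = {(4, 11), (4, 12), (5, 10), (5, 13), (7, 4), (7, 19), (9, 10), (9, 13), (10, 6), (10, 17), (11, 3), (11, 20), (12, 5), (12, 18), (14, 7), (14, 16), (15, 0), (16, 8), (16, 15), (18, 7), (18, 16), (20, 11), (20, 12), (21, 9), (21, 14), (22, 11), (22, 12)}; affine count = 27; |E(F_23)| = 28.

Discriminant check: Δ ∝ 4a³ + 27b² = 4·10³ + 27·17² = 4·1000 + 27·289 ≡ 4 (mod 23). Nonzero ⇒ E is nonsingular.
For each x ∈ F_23, compute rhs = x³ + 10·x + 17 mod 23, then count y ∈ F_23 with y² ≡ rhs.
  x = 0: rhs = 17, matching y values: none (0 points).
  x = 1: rhs = 5, matching y values: none (0 points).
  x = 2: rhs = 22, matching y values: none (0 points).
  x = 3: rhs = 5, matching y values: none (0 points).
  x = 4: rhs = 6, matching y values: 11, 12 (2 points).
  x = 5: rhs = 8, matching y values: 10, 13 (2 points).
  x = 6: rhs = 17, matching y values: none (0 points).
  x = 7: rhs = 16, matching y values: 4, 19 (2 points).
  x = 8: rhs = 11, matching y values: none (0 points).
  x = 9: rhs = 8, matching y values: 10, 13 (2 points).
  x = 10: rhs = 13, matching y values: 6, 17 (2 points).
  x = 11: rhs = 9, matching y values: 3, 20 (2 points).
  x = 12: rhs = 2, matching y values: 5, 18 (2 points).
  x = 13: rhs = 21, matching y values: none (0 points).
  x = 14: rhs = 3, matching y values: 7, 16 (2 points).
  x = 15: rhs = 0, matching y values: 0 (1 points).
  x = 16: rhs = 18, matching y values: 8, 15 (2 points).
  x = 17: rhs = 17, matching y values: none (0 points).
  x = 18: rhs = 3, matching y values: 7, 16 (2 points).
  x = 19: rhs = 5, matching y values: none (0 points).
  x = 20: rhs = 6, matching y values: 11, 12 (2 points).
  x = 21: rhs = 12, matching y values: 9, 14 (2 points).
  x = 22: rhs = 6, matching y values: 11, 12 (2 points).
Total affine count: 27.
Full point count |E(F_23)| = 27 + 1 = 28.
Hasse bound: |28 − (23+1)| = |4| = 4 ≤ 2√23 ≈ 9.5917 ✓.


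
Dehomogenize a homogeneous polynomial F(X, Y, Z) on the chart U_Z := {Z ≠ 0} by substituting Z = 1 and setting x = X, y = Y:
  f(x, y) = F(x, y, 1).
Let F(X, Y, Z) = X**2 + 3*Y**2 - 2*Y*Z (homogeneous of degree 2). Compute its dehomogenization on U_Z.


f(x, y) = x**2 + 3*y**2 - 2*y

On U_Z we set Z = 1. Each monomial c·X^i·Y^j·Z^k in F becomes c·x^i·y^j·1^k = c·x^i·y^j.
Substituting Z = 1: F(X, Y, 1) = x**2 + 3*y**2 - 2*y.
Note: deg(f) ≤ deg(F) = 2; strict inequality happens when F is divisible by Z (lost terms).


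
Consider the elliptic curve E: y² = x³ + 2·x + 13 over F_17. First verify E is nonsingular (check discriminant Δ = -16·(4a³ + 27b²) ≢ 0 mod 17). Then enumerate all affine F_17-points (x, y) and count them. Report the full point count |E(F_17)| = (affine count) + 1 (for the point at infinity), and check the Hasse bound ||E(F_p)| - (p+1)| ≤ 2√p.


Affine points = {(0, 8), (0, 9), (1, 4), (1, 13), (2, 5), (2, 12), (4, 0), (7, 8), (7, 9), (10, 8), (10, 9), (13, 3), (13, 14), (15, 1), (15, 16)}; affine count = 15; |E(F_17)| = 16.

Discriminant check: Δ ∝ 4a³ + 27b² = 4·2³ + 27·13² = 4·8 + 27·169 ≡ 5 (mod 17). Nonzero ⇒ E is nonsingular.
For each x ∈ F_17, compute rhs = x³ + 2·x + 13 mod 17, then count y ∈ F_17 with y² ≡ rhs.
  x = 0: rhs = 13, matching y values: 8, 9 (2 points).
  x = 1: rhs = 16, matching y values: 4, 13 (2 points).
  x = 2: rhs = 8, matching y values: 5, 12 (2 points).
  x = 3: rhs = 12, matching y values: none (0 points).
  x = 4: rhs = 0, matching y values: 0 (1 points).
  x = 5: rhs = 12, matching y values: none (0 points).
  x = 6: rhs = 3, matching y values: none (0 points).
  x = 7: rhs = 13, matching y values: 8, 9 (2 points).
  x = 8: rhs = 14, matching y values: none (0 points).
  x = 9: rhs = 12, matching y values: none (0 points).
  x = 10: rhs = 13, matching y values: 8, 9 (2 points).
  x = 11: rhs = 6, matching y values: none (0 points).
  x = 12: rhs = 14, matching y values: none (0 points).
  x = 13: rhs = 9, matching y values: 3, 14 (2 points).
  x = 14: rhs = 14, matching y values: none (0 points).
  x = 15: rhs = 1, matching y values: 1, 16 (2 points).
  x = 16: rhs = 10, matching y values: none (0 points).
Total affine count: 15.
Full point count |E(F_17)| = 15 + 1 = 16.
Hasse bound: |16 − (17+1)| = |-2| = 2 ≤ 2√17 ≈ 8.2462 ✓.


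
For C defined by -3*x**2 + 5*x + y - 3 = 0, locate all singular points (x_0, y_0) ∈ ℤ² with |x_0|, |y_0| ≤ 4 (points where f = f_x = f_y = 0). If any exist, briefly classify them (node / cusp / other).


No singular points in the scanned grid; C is smooth there.

Compute partial derivatives:
  f_x = 5 - 6*x.
  f_y = 1.
f_y = 1 is a nonzero constant, so f_y never vanishes: no point (x, y) can satisfy f = f_x = f_y = 0. In particular no (x, y) ∈ {−4, ..., 4}² is singular; the curve is smooth.


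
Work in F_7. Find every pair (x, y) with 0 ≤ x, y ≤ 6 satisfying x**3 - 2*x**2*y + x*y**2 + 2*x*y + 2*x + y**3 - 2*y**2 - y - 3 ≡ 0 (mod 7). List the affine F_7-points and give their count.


Affine F_7-points: {(1, 0), (2, 2), (2, 3), (4, 2), (4, 5), (5, 2), (5, 3), (5, 6), (6, 3)}; count = 9.

For each of the 49 pairs (x, y) ∈ F_7², evaluate f(x, y) mod 7. Record the zeros.
  x = 0: [0↦4, 1↦2, 2↦2, 3↦3, 4↦4, 5↦4, 6↦2]  zeros at y ∈ ∅
  x = 1: [0↦0, 1↦6, 2↦2, 3↦1, 4↦2, 5↦4, 6↦6]  zeros at y ∈ {0}
  x = 2: [0↦2, 1↦5, 2↦0, 3↦0, 4↦4, 5↦4, 6↦6]  zeros at y ∈ {2, 3}
  x = 3: [0↦2, 1↦5, 2↦2, 3↦6, 4↦2, 5↦3, 6↦1]  zeros at y ∈ ∅
  x = 4: [0↦6, 1↦5, 2↦0, 3↦4, 4↦2, 5↦0, 6↦4]  zeros at y ∈ {2, 5}
  x = 5: [0↦6, 1↦4, 2↦0, 3↦0, 4↦3, 5↦1, 6↦0]  zeros at y ∈ {2, 3, 6}
  x = 6: [0↦1, 1↦1, 2↦1, 3↦0, 4↦4, 5↦5, 6↦2]  zeros at y ∈ {3}
Collecting zeros: affine points = {(1, 0), (2, 2), (2, 3), (4, 2), (4, 5), (5, 2), (5, 3), (5, 6), (6, 3)}.
Total count |C(F_7)_aff| = 9.


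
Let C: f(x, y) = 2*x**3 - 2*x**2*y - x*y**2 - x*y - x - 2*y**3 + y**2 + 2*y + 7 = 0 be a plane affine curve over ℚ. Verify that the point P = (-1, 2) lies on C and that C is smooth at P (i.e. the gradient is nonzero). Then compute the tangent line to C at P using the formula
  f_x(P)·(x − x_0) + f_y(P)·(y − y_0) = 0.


Tangent line at P: 7*x - 15*y + 37 = 0.

Step 1: f(-1, 2) = 0, so P lies on C.
Step 2: partial derivatives
  f_x(x, y) = 6*x**2 - 4*x*y - y**2 - y - 1, f_y(x, y) = -2*x**2 - 2*x*y - x - 6*y**2 + 2*y + 2.
  f_x(P) = 7, f_y(P) = -15 (gradient nonzero, so P is smooth).
Step 3: tangent line at P: 7·(x − -1) + -15·(y − 2) = 0.
Expanding: 7*x - 15*y + 37 = 0.


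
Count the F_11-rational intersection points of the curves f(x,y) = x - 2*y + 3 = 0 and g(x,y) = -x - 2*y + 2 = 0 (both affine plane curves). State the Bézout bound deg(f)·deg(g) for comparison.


Common zeros: {(5, 4)}; count = 1; Bézout bound = 1.

deg(f) = 1, deg(g) = 1, so Bézout bound = 1.
Scan x ∈ F_11. For each x, list the y ∈ F_11 with f(x, y) ≡ 0 and those with g(x, y) ≡ 0 (mod 11); the common zeros in that column are the intersection.
  x = 0: f ≡ 0 at y ∈ {7}; g ≡ 0 at y ∈ {1}; common: ∅.
  x = 1: f ≡ 0 at y ∈ {2}; g ≡ 0 at y ∈ {6}; common: ∅.
  x = 2: f ≡ 0 at y ∈ {8}; g ≡ 0 at y ∈ {0}; common: ∅.
  x = 3: f ≡ 0 at y ∈ {3}; g ≡ 0 at y ∈ {5}; common: ∅.
  x = 4: f ≡ 0 at y ∈ {9}; g ≡ 0 at y ∈ {10}; common: ∅.
  x = 5: f ≡ 0 at y ∈ {4}; g ≡ 0 at y ∈ {4}; common: {4}.
  x = 6: f ≡ 0 at y ∈ {10}; g ≡ 0 at y ∈ {9}; common: ∅.
  x = 7: f ≡ 0 at y ∈ {5}; g ≡ 0 at y ∈ {3}; common: ∅.
  x = 8: f ≡ 0 at y ∈ {0}; g ≡ 0 at y ∈ {8}; common: ∅.
  x = 9: f ≡ 0 at y ∈ {6}; g ≡ 0 at y ∈ {2}; common: ∅.
  x = 10: f ≡ 0 at y ∈ {1}; g ≡ 0 at y ∈ {7}; common: ∅.
Collecting: common zeros = {(5, 4)}, so the count is 1.
Comparison with the Bézout bound: 1 ≤ 1 = deg(f)·deg(g), as expected for curves with no common component (the bound is attained).


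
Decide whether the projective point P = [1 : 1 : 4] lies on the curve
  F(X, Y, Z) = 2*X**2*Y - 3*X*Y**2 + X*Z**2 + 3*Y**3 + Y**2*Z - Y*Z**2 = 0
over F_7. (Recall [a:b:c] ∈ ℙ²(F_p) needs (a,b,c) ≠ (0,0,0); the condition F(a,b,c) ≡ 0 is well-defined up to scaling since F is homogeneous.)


F(1,1,4) ≡ 6 (mod 7); P is NOT on the curve.

Evaluate F(1, 1, 4) term-by-term (mod 7).
  2*X**2*Y ↦ 2·1·1·1 = 2
  -3*X*Y**2 ↦ -3·1·1·1 = -3
  X*Z**2 ↦ 1·1·1·16 = 16
  3*Y**3 ↦ 3·1·1·1 = 3
  Y**2*Z ↦ 1·1·1·4 = 4
  -Y*Z**2 ↦ -1·1·1·16 = -16
Sum: F(1, 1, 4) = (2) + (-3) + (16) + (3) + (4) + (-16) = 6.
Reducing mod 7: 6 ≡ 6 (mod 7).
Since F(a, b, c) ≡ 6 ≠ 0 (mod 7), P does NOT lie on the curve.


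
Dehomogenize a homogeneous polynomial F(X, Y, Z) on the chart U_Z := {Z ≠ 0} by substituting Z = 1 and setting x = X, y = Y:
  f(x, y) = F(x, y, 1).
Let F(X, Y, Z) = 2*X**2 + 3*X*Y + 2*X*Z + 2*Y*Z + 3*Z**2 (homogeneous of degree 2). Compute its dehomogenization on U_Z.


f(x, y) = 2*x**2 + 3*x*y + 2*x + 2*y + 3

On U_Z we set Z = 1. Each monomial c·X^i·Y^j·Z^k in F becomes c·x^i·y^j·1^k = c·x^i·y^j.
Substituting Z = 1: F(X, Y, 1) = 2*x**2 + 3*x*y + 2*x + 2*y + 3.
Note: deg(f) ≤ deg(F) = 2; strict inequality happens when F is divisible by Z (lost terms).


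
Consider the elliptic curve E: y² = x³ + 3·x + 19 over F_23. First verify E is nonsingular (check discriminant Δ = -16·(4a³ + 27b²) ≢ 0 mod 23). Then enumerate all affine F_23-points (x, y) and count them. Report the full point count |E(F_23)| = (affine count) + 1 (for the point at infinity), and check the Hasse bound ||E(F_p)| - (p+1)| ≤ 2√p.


Affine points = {(1, 0), (3, 3), (3, 20), (4, 7), (4, 16), (6, 0), (8, 7), (8, 16), (9, 4), (9, 19), (11, 7), (11, 16), (12, 9), (12, 14), (13, 1), (13, 22), (15, 9), (15, 14), (16, 0), (19, 9), (19, 14), (20, 11), (20, 12)}; affine count = 23; |E(F_23)| = 24.

Discriminant check: Δ ∝ 4a³ + 27b² = 4·3³ + 27·19² = 4·27 + 27·361 ≡ 11 (mod 23). Nonzero ⇒ E is nonsingular.
For each x ∈ F_23, compute rhs = x³ + 3·x + 19 mod 23, then count y ∈ F_23 with y² ≡ rhs.
  x = 0: rhs = 19, matching y values: none (0 points).
  x = 1: rhs = 0, matching y values: 0 (1 points).
  x = 2: rhs = 10, matching y values: none (0 points).
  x = 3: rhs = 9, matching y values: 3, 20 (2 points).
  x = 4: rhs = 3, matching y values: 7, 16 (2 points).
  x = 5: rhs = 21, matching y values: none (0 points).
  x = 6: rhs = 0, matching y values: 0 (1 points).
  x = 7: rhs = 15, matching y values: none (0 points).
  x = 8: rhs = 3, matching y values: 7, 16 (2 points).
  x = 9: rhs = 16, matching y values: 4, 19 (2 points).
  x = 10: rhs = 14, matching y values: none (0 points).
  x = 11: rhs = 3, matching y values: 7, 16 (2 points).
  x = 12: rhs = 12, matching y values: 9, 14 (2 points).
  x = 13: rhs = 1, matching y values: 1, 22 (2 points).
  x = 14: rhs = 22, matching y values: none (0 points).
  x = 15: rhs = 12, matching y values: 9, 14 (2 points).
  x = 16: rhs = 0, matching y values: 0 (1 points).
  x = 17: rhs = 15, matching y values: none (0 points).
  x = 18: rhs = 17, matching y values: none (0 points).
  x = 19: rhs = 12, matching y values: 9, 14 (2 points).
  x = 20: rhs = 6, matching y values: 11, 12 (2 points).
  x = 21: rhs = 5, matching y values: none (0 points).
  x = 22: rhs = 15, matching y values: none (0 points).
Total affine count: 23.
Full point count |E(F_23)| = 23 + 1 = 24.
Hasse bound: |24 − (23+1)| = |0| = 0 ≤ 2√23 ≈ 9.5917 ✓.


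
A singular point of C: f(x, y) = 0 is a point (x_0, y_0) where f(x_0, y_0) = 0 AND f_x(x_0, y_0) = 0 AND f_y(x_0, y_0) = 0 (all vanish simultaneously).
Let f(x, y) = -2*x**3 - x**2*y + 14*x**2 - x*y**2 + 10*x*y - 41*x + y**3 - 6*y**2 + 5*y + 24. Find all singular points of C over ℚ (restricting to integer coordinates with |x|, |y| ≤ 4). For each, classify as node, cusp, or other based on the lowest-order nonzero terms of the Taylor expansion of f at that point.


Singular points: {(2, 3)}; classification: node.

Compute partial derivatives:
  f_x = -6*x**2 - 2*x*y + 28*x - y**2 + 10*y - 41.
  f_y = -x**2 - 2*x*y + 10*x + 3*y**2 - 12*y + 5.
Scan x_0 ∈ {−4, ..., 4}. For each x_0, f_y(x_0, y) is a polynomial in y; find its integer roots y ∈ {−4, ..., 4}, then test f_x and f at those candidates.
  x = -4: f_y(-4, y) = 3*y**2 - 4*y - 51; no integer root y with |y| ≤ 4.
  x = -3: f_y(-3, y) = 3*y**2 - 6*y - 34; no integer root y with |y| ≤ 4.
  x = -2: f_y(-2, y) = 3*y**2 - 8*y - 19; no integer root y with |y| ≤ 4.
  x = -1: f_y(-1, y) = 3*y**2 - 10*y - 6; no integer root y with |y| ≤ 4.
  x = 0: f_y(0, y) = 3*y**2 - 12*y + 5; no integer root y with |y| ≤ 4.
  x = 1: f_y(1, y) = 3*y**2 - 14*y + 14; no integer root y with |y| ≤ 4.
  x = 2: f_y(2, y) = 3*y**2 - 16*y + 21; vanishes at y ∈ {3}. (2, 3): f_x = 0, f = 0 — SINGULAR.
  x = 3: f_y(3, y) = 3*y**2 - 18*y + 26; no integer root y with |y| ≤ 4.
  x = 4: f_y(4, y) = 3*y**2 - 20*y + 29; no integer root y with |y| ≤ 4.
Only singular point on the grid: (2, 3).
Classify: substitute x = 2 + u, y = 3 + v and expand: f = -2*u**3 - u**2*v - u**2 - u*v**2 + v**3 + v**2.
No constant or linear terms (consistent with a singular point). Quadratic part: -u**2 + v**2. Cubic part: -2*u**3 - u**2*v - u*v**2 + v**3.
The quadratic part v**2 - u**2 = (v − u)(v + u) splits into two distinct linear factors, so there are two distinct tangent lines y − 3 = ±(x − 2) — this is a node (ordinary double point).
Classification: node.


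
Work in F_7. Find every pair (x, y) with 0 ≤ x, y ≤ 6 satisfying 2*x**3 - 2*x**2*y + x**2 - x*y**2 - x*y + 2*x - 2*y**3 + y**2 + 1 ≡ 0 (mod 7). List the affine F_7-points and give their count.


Affine F_7-points: {(0, 1), (0, 5), (1, 5), (3, 0), (3, 6), (4, 1), (5, 4)}; count = 7.

For each of the 49 pairs (x, y) ∈ F_7², evaluate f(x, y) mod 7. Record the zeros.
  x = 0: [0↦1, 1↦0, 2↦3, 3↦5, 4↦1, 5↦0, 6↦4]  zeros at y ∈ {1, 5}
  x = 1: [0↦6, 1↦1, 2↦5, 3↦6, 4↦6, 5↦0, 6↦4]  zeros at y ∈ {5}
  x = 2: [0↦4, 1↦5, 2↦6, 3↦2, 4↦2, 5↦1, 6↦1]  zeros at y ∈ ∅
  x = 3: [0↦0, 1↦3, 2↦4, 3↦5, 4↦1, 5↦1, 6↦0]  zeros at y ∈ {0, 6}
  x = 4: [0↦6, 1↦0, 2↦4, 3↦6, 4↦1, 5↦5, 6↦6]  zeros at y ∈ {1}
  x = 5: [0↦6, 1↦1, 2↦4, 3↦3, 4↦0, 5↦4, 6↦3]  zeros at y ∈ {4}
  x = 6: [0↦5, 1↦4, 2↦2, 3↦1, 4↦3, 5↦3, 6↦3]  zeros at y ∈ ∅
Collecting zeros: affine points = {(0, 1), (0, 5), (1, 5), (3, 0), (3, 6), (4, 1), (5, 4)}.
Total count |C(F_7)_aff| = 7.


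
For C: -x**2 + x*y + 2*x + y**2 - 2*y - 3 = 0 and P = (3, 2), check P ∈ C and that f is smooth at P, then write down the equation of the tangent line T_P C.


Tangent line at P: -2*x + 5*y - 4 = 0.

Step 1: f(3, 2) = 0, so P lies on C.
Step 2: partial derivatives
  f_x(x, y) = -2*x + y + 2, f_y(x, y) = x + 2*y - 2.
  f_x(P) = -2, f_y(P) = 5 (gradient nonzero, so P is smooth).
Step 3: tangent line at P: -2·(x − 3) + 5·(y − 2) = 0.
Expanding: -2*x + 5*y - 4 = 0.


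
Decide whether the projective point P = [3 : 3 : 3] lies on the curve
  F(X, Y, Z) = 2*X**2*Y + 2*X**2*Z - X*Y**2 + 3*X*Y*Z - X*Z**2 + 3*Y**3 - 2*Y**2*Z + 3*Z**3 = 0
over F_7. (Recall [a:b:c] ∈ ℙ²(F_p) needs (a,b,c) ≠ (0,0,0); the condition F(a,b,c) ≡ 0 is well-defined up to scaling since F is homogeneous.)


F(3,3,3) ≡ 5 (mod 7); P is NOT on the curve.

Evaluate F(3, 3, 3) term-by-term (mod 7).
  2*X**2*Y ↦ 2·9·3·1 = 54
  2*X**2*Z ↦ 2·9·1·3 = 54
  -X*Y**2 ↦ -1·3·9·1 = -27
  3*X*Y*Z ↦ 3·3·3·3 = 81
  -X*Z**2 ↦ -1·3·1·9 = -27
  3*Y**3 ↦ 3·1·27·1 = 81
  -2*Y**2*Z ↦ -2·1·9·3 = -54
  3*Z**3 ↦ 3·1·1·27 = 81
Sum: F(3, 3, 3) = (54) + (54) + (-27) + (81) + (-27) + (81) + (-54) + (81) = 243.
Reducing mod 7: 243 ≡ 5 (mod 7).
Since F(a, b, c) ≡ 5 ≠ 0 (mod 7), P does NOT lie on the curve.


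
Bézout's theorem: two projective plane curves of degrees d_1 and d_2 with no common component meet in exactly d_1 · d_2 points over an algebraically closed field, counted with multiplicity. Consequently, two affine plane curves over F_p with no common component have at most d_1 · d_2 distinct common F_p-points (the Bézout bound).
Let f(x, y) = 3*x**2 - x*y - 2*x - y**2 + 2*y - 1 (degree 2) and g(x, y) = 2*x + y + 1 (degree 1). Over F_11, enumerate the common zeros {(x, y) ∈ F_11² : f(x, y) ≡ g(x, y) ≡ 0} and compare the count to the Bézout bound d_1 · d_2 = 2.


Common zeros: {(3, 4), (6, 9)}; count = 2; Bézout bound = 2.

deg(f) = 2, deg(g) = 1, so Bézout bound = 2.
Scan x ∈ F_11. For each x, list the y ∈ F_11 with f(x, y) ≡ 0 and those with g(x, y) ≡ 0 (mod 11); the common zeros in that column are the intersection.
  x = 0: f ≡ 0 at y ∈ {1}; g ≡ 0 at y ∈ {10}; common: ∅.
  x = 1: f ≡ 0 at y ∈ {0, 1}; g ≡ 0 at y ∈ {8}; common: ∅.
  x = 2: f ≡ 0 at y ∈ ∅; g ≡ 0 at y ∈ {6}; common: ∅.
  x = 3: f ≡ 0 at y ∈ {4, 6}; g ≡ 0 at y ∈ {4}; common: {4}.
  x = 4: f ≡ 0 at y ∈ ∅; g ≡ 0 at y ∈ {2}; common: ∅.
  x = 5: f ≡ 0 at y ∈ {9, 10}; g ≡ 0 at y ∈ {0}; common: ∅.
  x = 6: f ≡ 0 at y ∈ {9}; g ≡ 0 at y ∈ {9}; common: {9}.
  x = 7: f ≡ 0 at y ∈ {0, 6}; g ≡ 0 at y ∈ {7}; common: ∅.
  x = 8: f ≡ 0 at y ∈ ∅; g ≡ 0 at y ∈ {5}; common: ∅.
  x = 9: f ≡ 0 at y ∈ ∅; g ≡ 0 at y ∈ {3}; common: ∅.
  x = 10: f ≡ 0 at y ∈ {4, 10}; g ≡ 0 at y ∈ {1}; common: ∅.
Collecting: common zeros = {(3, 4), (6, 9)}, so the count is 2.
Comparison with the Bézout bound: 2 ≤ 2 = deg(f)·deg(g), as expected for curves with no common component (the bound is attained).
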